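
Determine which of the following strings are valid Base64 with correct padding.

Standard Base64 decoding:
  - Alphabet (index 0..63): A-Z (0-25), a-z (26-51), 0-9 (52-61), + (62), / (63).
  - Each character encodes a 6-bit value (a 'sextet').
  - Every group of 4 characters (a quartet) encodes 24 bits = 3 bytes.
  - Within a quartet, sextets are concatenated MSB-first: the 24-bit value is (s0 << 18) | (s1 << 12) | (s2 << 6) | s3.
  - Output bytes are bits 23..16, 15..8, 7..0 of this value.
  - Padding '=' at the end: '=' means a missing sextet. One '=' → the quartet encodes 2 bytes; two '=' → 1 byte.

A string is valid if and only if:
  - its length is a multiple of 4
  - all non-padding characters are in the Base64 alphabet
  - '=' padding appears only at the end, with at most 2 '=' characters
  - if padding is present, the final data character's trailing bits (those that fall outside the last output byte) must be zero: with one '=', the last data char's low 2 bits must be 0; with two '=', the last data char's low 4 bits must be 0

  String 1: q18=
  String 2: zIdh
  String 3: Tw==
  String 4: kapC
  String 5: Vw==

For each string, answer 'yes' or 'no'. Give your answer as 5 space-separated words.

Answer: yes yes yes yes yes

Derivation:
String 1: 'q18=' → valid
String 2: 'zIdh' → valid
String 3: 'Tw==' → valid
String 4: 'kapC' → valid
String 5: 'Vw==' → valid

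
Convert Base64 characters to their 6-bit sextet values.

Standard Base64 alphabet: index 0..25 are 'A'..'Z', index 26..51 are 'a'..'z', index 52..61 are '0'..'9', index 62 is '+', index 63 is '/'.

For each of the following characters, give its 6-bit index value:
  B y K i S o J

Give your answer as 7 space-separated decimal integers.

Answer: 1 50 10 34 18 40 9

Derivation:
'B': A..Z range, ord('B') − ord('A') = 1
'y': a..z range, 26 + ord('y') − ord('a') = 50
'K': A..Z range, ord('K') − ord('A') = 10
'i': a..z range, 26 + ord('i') − ord('a') = 34
'S': A..Z range, ord('S') − ord('A') = 18
'o': a..z range, 26 + ord('o') − ord('a') = 40
'J': A..Z range, ord('J') − ord('A') = 9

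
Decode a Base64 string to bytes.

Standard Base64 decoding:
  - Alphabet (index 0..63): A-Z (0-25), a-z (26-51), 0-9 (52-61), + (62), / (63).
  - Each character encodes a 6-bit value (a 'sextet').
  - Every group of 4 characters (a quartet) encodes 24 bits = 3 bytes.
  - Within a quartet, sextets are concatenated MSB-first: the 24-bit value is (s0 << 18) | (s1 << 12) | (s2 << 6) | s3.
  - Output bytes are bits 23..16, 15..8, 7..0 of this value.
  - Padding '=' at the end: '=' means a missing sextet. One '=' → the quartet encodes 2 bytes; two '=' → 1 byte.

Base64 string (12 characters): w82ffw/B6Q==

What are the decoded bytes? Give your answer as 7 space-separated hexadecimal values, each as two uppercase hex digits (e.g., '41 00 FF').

Answer: C3 CD 9F 7F 0F C1 E9

Derivation:
After char 0 ('w'=48): chars_in_quartet=1 acc=0x30 bytes_emitted=0
After char 1 ('8'=60): chars_in_quartet=2 acc=0xC3C bytes_emitted=0
After char 2 ('2'=54): chars_in_quartet=3 acc=0x30F36 bytes_emitted=0
After char 3 ('f'=31): chars_in_quartet=4 acc=0xC3CD9F -> emit C3 CD 9F, reset; bytes_emitted=3
After char 4 ('f'=31): chars_in_quartet=1 acc=0x1F bytes_emitted=3
After char 5 ('w'=48): chars_in_quartet=2 acc=0x7F0 bytes_emitted=3
After char 6 ('/'=63): chars_in_quartet=3 acc=0x1FC3F bytes_emitted=3
After char 7 ('B'=1): chars_in_quartet=4 acc=0x7F0FC1 -> emit 7F 0F C1, reset; bytes_emitted=6
After char 8 ('6'=58): chars_in_quartet=1 acc=0x3A bytes_emitted=6
After char 9 ('Q'=16): chars_in_quartet=2 acc=0xE90 bytes_emitted=6
Padding '==': partial quartet acc=0xE90 -> emit E9; bytes_emitted=7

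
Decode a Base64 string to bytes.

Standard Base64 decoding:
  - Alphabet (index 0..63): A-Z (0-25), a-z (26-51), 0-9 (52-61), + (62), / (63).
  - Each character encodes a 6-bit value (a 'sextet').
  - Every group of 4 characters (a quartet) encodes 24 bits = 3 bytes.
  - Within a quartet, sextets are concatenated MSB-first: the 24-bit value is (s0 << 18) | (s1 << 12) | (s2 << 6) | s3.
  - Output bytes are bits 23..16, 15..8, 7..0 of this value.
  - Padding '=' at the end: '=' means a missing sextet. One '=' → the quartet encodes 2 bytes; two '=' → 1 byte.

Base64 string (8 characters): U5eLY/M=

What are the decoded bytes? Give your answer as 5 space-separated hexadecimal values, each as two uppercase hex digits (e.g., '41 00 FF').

After char 0 ('U'=20): chars_in_quartet=1 acc=0x14 bytes_emitted=0
After char 1 ('5'=57): chars_in_quartet=2 acc=0x539 bytes_emitted=0
After char 2 ('e'=30): chars_in_quartet=3 acc=0x14E5E bytes_emitted=0
After char 3 ('L'=11): chars_in_quartet=4 acc=0x53978B -> emit 53 97 8B, reset; bytes_emitted=3
After char 4 ('Y'=24): chars_in_quartet=1 acc=0x18 bytes_emitted=3
After char 5 ('/'=63): chars_in_quartet=2 acc=0x63F bytes_emitted=3
After char 6 ('M'=12): chars_in_quartet=3 acc=0x18FCC bytes_emitted=3
Padding '=': partial quartet acc=0x18FCC -> emit 63 F3; bytes_emitted=5

Answer: 53 97 8B 63 F3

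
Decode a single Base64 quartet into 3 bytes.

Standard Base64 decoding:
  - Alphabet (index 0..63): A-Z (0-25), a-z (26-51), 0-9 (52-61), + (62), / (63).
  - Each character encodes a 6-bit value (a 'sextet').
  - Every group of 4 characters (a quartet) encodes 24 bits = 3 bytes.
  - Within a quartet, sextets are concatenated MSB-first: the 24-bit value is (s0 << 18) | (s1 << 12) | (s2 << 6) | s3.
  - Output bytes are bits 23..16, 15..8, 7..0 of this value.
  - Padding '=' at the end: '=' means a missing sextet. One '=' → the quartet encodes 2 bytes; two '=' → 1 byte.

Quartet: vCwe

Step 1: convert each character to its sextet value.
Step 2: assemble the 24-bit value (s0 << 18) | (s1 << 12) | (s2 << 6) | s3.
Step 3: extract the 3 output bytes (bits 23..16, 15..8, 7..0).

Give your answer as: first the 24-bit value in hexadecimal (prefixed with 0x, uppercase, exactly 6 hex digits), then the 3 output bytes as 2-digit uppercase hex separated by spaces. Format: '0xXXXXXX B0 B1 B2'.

Answer: 0xBC2C1E BC 2C 1E

Derivation:
Sextets: v=47, C=2, w=48, e=30
24-bit: (47<<18) | (2<<12) | (48<<6) | 30
      = 0xBC0000 | 0x002000 | 0x000C00 | 0x00001E
      = 0xBC2C1E
Bytes: (v>>16)&0xFF=BC, (v>>8)&0xFF=2C, v&0xFF=1E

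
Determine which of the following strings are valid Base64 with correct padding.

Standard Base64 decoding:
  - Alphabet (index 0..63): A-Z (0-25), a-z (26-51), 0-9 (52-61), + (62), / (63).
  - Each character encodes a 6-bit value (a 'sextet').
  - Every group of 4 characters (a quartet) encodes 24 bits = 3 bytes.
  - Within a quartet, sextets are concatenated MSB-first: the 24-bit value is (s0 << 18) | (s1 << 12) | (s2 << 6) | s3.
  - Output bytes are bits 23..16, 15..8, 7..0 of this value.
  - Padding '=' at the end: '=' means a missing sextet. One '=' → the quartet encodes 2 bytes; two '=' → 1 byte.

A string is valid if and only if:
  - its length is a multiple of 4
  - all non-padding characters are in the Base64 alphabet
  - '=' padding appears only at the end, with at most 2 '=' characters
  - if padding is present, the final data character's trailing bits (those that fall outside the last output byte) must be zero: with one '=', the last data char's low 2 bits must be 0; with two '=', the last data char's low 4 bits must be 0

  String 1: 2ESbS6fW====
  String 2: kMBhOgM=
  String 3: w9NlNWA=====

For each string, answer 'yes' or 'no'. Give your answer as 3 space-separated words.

Answer: no yes no

Derivation:
String 1: '2ESbS6fW====' → invalid (4 pad chars (max 2))
String 2: 'kMBhOgM=' → valid
String 3: 'w9NlNWA=====' → invalid (5 pad chars (max 2))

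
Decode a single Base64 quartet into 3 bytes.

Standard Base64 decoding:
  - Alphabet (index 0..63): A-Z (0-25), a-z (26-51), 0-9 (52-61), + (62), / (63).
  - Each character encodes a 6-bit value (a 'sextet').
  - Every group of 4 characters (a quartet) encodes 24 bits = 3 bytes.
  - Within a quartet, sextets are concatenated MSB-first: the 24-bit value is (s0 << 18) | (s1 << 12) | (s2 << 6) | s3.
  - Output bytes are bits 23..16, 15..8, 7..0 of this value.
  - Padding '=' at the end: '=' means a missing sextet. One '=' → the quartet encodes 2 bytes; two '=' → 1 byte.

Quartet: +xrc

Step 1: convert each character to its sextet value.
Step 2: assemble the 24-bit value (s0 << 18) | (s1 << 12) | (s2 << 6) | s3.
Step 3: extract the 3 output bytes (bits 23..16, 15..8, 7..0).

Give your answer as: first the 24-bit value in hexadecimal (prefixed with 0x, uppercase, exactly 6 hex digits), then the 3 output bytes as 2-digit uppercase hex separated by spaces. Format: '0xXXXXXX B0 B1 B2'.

Sextets: +=62, x=49, r=43, c=28
24-bit: (62<<18) | (49<<12) | (43<<6) | 28
      = 0xF80000 | 0x031000 | 0x000AC0 | 0x00001C
      = 0xFB1ADC
Bytes: (v>>16)&0xFF=FB, (v>>8)&0xFF=1A, v&0xFF=DC

Answer: 0xFB1ADC FB 1A DC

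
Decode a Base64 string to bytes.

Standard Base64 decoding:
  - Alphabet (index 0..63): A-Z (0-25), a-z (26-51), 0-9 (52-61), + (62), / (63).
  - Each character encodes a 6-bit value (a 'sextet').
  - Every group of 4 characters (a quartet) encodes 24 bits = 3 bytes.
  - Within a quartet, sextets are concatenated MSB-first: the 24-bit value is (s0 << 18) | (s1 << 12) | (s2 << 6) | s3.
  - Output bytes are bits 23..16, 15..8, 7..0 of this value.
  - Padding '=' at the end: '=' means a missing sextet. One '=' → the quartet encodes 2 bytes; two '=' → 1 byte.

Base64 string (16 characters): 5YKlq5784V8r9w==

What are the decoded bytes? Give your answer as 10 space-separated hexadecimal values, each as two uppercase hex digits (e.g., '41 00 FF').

Answer: E5 82 A5 AB 9E FC E1 5F 2B F7

Derivation:
After char 0 ('5'=57): chars_in_quartet=1 acc=0x39 bytes_emitted=0
After char 1 ('Y'=24): chars_in_quartet=2 acc=0xE58 bytes_emitted=0
After char 2 ('K'=10): chars_in_quartet=3 acc=0x3960A bytes_emitted=0
After char 3 ('l'=37): chars_in_quartet=4 acc=0xE582A5 -> emit E5 82 A5, reset; bytes_emitted=3
After char 4 ('q'=42): chars_in_quartet=1 acc=0x2A bytes_emitted=3
After char 5 ('5'=57): chars_in_quartet=2 acc=0xAB9 bytes_emitted=3
After char 6 ('7'=59): chars_in_quartet=3 acc=0x2AE7B bytes_emitted=3
After char 7 ('8'=60): chars_in_quartet=4 acc=0xAB9EFC -> emit AB 9E FC, reset; bytes_emitted=6
After char 8 ('4'=56): chars_in_quartet=1 acc=0x38 bytes_emitted=6
After char 9 ('V'=21): chars_in_quartet=2 acc=0xE15 bytes_emitted=6
After char 10 ('8'=60): chars_in_quartet=3 acc=0x3857C bytes_emitted=6
After char 11 ('r'=43): chars_in_quartet=4 acc=0xE15F2B -> emit E1 5F 2B, reset; bytes_emitted=9
After char 12 ('9'=61): chars_in_quartet=1 acc=0x3D bytes_emitted=9
After char 13 ('w'=48): chars_in_quartet=2 acc=0xF70 bytes_emitted=9
Padding '==': partial quartet acc=0xF70 -> emit F7; bytes_emitted=10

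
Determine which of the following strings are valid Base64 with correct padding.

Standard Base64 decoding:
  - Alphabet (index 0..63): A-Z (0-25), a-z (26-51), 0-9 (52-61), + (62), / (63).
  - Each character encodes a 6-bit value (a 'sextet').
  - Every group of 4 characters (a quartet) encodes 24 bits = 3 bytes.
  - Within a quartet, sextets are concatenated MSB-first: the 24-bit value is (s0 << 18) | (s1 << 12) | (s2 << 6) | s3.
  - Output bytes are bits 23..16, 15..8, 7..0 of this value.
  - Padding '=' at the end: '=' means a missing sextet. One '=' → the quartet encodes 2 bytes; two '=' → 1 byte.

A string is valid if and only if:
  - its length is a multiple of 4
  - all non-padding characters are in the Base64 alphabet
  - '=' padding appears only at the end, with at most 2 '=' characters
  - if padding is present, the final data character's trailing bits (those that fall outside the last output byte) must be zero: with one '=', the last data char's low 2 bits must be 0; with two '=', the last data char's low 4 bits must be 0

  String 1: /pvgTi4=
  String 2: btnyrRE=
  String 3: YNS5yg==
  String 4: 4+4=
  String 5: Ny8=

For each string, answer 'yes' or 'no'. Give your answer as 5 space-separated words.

Answer: yes yes yes yes yes

Derivation:
String 1: '/pvgTi4=' → valid
String 2: 'btnyrRE=' → valid
String 3: 'YNS5yg==' → valid
String 4: '4+4=' → valid
String 5: 'Ny8=' → valid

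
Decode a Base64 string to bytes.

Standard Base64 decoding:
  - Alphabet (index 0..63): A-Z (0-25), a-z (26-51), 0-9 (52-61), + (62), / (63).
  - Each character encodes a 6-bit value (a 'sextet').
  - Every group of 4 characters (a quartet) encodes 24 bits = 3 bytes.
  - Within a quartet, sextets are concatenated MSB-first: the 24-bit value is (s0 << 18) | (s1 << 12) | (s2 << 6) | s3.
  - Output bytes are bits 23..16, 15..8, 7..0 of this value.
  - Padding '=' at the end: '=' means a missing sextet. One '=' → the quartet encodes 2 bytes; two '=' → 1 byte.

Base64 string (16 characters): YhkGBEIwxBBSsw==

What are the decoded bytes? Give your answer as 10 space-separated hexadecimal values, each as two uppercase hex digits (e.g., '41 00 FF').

After char 0 ('Y'=24): chars_in_quartet=1 acc=0x18 bytes_emitted=0
After char 1 ('h'=33): chars_in_quartet=2 acc=0x621 bytes_emitted=0
After char 2 ('k'=36): chars_in_quartet=3 acc=0x18864 bytes_emitted=0
After char 3 ('G'=6): chars_in_quartet=4 acc=0x621906 -> emit 62 19 06, reset; bytes_emitted=3
After char 4 ('B'=1): chars_in_quartet=1 acc=0x1 bytes_emitted=3
After char 5 ('E'=4): chars_in_quartet=2 acc=0x44 bytes_emitted=3
After char 6 ('I'=8): chars_in_quartet=3 acc=0x1108 bytes_emitted=3
After char 7 ('w'=48): chars_in_quartet=4 acc=0x44230 -> emit 04 42 30, reset; bytes_emitted=6
After char 8 ('x'=49): chars_in_quartet=1 acc=0x31 bytes_emitted=6
After char 9 ('B'=1): chars_in_quartet=2 acc=0xC41 bytes_emitted=6
After char 10 ('B'=1): chars_in_quartet=3 acc=0x31041 bytes_emitted=6
After char 11 ('S'=18): chars_in_quartet=4 acc=0xC41052 -> emit C4 10 52, reset; bytes_emitted=9
After char 12 ('s'=44): chars_in_quartet=1 acc=0x2C bytes_emitted=9
After char 13 ('w'=48): chars_in_quartet=2 acc=0xB30 bytes_emitted=9
Padding '==': partial quartet acc=0xB30 -> emit B3; bytes_emitted=10

Answer: 62 19 06 04 42 30 C4 10 52 B3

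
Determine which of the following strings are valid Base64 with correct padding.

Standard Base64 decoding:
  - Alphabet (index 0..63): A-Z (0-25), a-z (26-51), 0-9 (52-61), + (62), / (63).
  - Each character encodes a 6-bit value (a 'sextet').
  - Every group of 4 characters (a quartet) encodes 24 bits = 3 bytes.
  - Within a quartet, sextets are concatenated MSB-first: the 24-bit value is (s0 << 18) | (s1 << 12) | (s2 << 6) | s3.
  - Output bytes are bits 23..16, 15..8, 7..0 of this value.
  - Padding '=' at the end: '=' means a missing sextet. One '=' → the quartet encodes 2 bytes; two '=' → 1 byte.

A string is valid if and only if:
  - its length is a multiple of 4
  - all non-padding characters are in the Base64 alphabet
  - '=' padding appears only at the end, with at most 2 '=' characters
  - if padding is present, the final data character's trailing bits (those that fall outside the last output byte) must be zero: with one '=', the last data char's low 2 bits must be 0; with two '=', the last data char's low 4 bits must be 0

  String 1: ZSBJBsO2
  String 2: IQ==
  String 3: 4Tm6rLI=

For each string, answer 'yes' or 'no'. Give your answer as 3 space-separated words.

Answer: yes yes yes

Derivation:
String 1: 'ZSBJBsO2' → valid
String 2: 'IQ==' → valid
String 3: '4Tm6rLI=' → valid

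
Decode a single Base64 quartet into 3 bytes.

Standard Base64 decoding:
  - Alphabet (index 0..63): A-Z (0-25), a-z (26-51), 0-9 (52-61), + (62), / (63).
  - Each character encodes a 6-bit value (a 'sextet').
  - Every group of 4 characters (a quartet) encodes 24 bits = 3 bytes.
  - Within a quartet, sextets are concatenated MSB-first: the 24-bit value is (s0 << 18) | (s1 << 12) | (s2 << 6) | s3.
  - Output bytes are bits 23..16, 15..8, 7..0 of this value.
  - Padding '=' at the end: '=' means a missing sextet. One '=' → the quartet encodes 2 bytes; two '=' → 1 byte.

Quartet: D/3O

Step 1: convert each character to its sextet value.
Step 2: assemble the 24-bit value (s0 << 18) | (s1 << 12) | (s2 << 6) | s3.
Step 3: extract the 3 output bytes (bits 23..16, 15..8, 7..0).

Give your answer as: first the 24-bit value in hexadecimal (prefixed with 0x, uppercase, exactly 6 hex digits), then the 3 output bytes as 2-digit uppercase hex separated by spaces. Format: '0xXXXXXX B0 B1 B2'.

Answer: 0x0FFDCE 0F FD CE

Derivation:
Sextets: D=3, /=63, 3=55, O=14
24-bit: (3<<18) | (63<<12) | (55<<6) | 14
      = 0x0C0000 | 0x03F000 | 0x000DC0 | 0x00000E
      = 0x0FFDCE
Bytes: (v>>16)&0xFF=0F, (v>>8)&0xFF=FD, v&0xFF=CE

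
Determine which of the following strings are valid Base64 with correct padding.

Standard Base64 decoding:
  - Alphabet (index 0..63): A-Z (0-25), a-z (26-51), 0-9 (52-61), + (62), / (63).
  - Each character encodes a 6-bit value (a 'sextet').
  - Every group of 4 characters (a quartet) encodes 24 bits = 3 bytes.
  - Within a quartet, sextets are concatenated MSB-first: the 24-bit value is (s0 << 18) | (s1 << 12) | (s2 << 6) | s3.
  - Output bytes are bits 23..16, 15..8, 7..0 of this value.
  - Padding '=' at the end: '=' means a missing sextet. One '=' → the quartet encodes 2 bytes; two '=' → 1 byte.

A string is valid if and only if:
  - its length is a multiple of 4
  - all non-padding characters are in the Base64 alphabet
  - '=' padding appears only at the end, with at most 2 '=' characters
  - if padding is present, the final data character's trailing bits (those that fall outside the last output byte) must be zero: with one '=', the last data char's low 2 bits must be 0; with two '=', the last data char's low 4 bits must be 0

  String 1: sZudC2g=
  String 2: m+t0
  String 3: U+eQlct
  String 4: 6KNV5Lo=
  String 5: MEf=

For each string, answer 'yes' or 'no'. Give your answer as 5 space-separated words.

Answer: yes yes no yes no

Derivation:
String 1: 'sZudC2g=' → valid
String 2: 'm+t0' → valid
String 3: 'U+eQlct' → invalid (len=7 not mult of 4)
String 4: '6KNV5Lo=' → valid
String 5: 'MEf=' → invalid (bad trailing bits)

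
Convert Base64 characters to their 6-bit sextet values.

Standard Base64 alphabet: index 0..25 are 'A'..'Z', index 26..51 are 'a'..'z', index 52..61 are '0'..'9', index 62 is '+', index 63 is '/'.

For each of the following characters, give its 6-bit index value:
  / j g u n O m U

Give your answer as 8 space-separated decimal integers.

'/': index 63
'j': a..z range, 26 + ord('j') − ord('a') = 35
'g': a..z range, 26 + ord('g') − ord('a') = 32
'u': a..z range, 26 + ord('u') − ord('a') = 46
'n': a..z range, 26 + ord('n') − ord('a') = 39
'O': A..Z range, ord('O') − ord('A') = 14
'm': a..z range, 26 + ord('m') − ord('a') = 38
'U': A..Z range, ord('U') − ord('A') = 20

Answer: 63 35 32 46 39 14 38 20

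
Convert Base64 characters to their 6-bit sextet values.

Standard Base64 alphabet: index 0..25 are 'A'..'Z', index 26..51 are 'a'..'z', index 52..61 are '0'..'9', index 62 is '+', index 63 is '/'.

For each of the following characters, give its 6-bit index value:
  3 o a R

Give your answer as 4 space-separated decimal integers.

'3': 0..9 range, 52 + ord('3') − ord('0') = 55
'o': a..z range, 26 + ord('o') − ord('a') = 40
'a': a..z range, 26 + ord('a') − ord('a') = 26
'R': A..Z range, ord('R') − ord('A') = 17

Answer: 55 40 26 17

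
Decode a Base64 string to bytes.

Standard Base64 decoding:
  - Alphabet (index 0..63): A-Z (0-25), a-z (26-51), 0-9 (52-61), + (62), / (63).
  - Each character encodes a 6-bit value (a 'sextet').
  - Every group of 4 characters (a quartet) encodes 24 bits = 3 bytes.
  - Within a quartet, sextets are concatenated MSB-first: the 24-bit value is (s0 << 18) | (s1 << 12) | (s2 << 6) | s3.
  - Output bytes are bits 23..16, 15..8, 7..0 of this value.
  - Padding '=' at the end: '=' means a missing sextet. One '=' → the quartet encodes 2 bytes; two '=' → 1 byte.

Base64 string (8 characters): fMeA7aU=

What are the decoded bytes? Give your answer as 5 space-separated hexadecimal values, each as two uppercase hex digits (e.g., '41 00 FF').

Answer: 7C C7 80 ED A5

Derivation:
After char 0 ('f'=31): chars_in_quartet=1 acc=0x1F bytes_emitted=0
After char 1 ('M'=12): chars_in_quartet=2 acc=0x7CC bytes_emitted=0
After char 2 ('e'=30): chars_in_quartet=3 acc=0x1F31E bytes_emitted=0
After char 3 ('A'=0): chars_in_quartet=4 acc=0x7CC780 -> emit 7C C7 80, reset; bytes_emitted=3
After char 4 ('7'=59): chars_in_quartet=1 acc=0x3B bytes_emitted=3
After char 5 ('a'=26): chars_in_quartet=2 acc=0xEDA bytes_emitted=3
After char 6 ('U'=20): chars_in_quartet=3 acc=0x3B694 bytes_emitted=3
Padding '=': partial quartet acc=0x3B694 -> emit ED A5; bytes_emitted=5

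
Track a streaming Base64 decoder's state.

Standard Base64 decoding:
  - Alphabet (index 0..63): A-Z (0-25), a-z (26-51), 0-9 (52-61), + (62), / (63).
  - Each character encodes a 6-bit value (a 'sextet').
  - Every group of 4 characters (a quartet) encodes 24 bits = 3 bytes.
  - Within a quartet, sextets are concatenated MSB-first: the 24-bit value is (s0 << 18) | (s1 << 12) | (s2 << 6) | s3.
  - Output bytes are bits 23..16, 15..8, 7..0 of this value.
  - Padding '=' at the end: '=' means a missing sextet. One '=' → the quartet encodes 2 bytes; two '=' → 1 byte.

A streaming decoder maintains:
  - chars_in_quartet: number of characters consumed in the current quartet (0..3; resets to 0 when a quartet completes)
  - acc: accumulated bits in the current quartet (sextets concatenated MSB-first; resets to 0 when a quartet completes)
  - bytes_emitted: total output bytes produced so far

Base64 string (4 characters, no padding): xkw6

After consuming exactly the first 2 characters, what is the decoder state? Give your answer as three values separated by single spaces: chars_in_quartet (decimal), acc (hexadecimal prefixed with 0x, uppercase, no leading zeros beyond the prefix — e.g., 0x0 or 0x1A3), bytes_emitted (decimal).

Answer: 2 0xC64 0

Derivation:
After char 0 ('x'=49): chars_in_quartet=1 acc=0x31 bytes_emitted=0
After char 1 ('k'=36): chars_in_quartet=2 acc=0xC64 bytes_emitted=0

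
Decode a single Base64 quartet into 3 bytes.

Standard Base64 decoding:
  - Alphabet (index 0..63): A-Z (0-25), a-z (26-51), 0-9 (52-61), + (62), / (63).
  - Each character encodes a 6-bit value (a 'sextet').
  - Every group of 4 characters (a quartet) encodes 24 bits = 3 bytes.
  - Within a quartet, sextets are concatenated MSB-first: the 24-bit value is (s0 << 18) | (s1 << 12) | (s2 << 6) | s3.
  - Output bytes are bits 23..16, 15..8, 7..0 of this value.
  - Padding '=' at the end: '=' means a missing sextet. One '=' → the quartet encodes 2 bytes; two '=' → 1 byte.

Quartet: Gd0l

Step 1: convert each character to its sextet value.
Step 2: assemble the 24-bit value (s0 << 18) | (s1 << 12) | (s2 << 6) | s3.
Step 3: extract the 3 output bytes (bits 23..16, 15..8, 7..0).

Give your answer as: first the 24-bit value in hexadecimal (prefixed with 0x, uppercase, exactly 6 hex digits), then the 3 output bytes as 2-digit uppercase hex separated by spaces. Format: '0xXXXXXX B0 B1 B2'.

Sextets: G=6, d=29, 0=52, l=37
24-bit: (6<<18) | (29<<12) | (52<<6) | 37
      = 0x180000 | 0x01D000 | 0x000D00 | 0x000025
      = 0x19DD25
Bytes: (v>>16)&0xFF=19, (v>>8)&0xFF=DD, v&0xFF=25

Answer: 0x19DD25 19 DD 25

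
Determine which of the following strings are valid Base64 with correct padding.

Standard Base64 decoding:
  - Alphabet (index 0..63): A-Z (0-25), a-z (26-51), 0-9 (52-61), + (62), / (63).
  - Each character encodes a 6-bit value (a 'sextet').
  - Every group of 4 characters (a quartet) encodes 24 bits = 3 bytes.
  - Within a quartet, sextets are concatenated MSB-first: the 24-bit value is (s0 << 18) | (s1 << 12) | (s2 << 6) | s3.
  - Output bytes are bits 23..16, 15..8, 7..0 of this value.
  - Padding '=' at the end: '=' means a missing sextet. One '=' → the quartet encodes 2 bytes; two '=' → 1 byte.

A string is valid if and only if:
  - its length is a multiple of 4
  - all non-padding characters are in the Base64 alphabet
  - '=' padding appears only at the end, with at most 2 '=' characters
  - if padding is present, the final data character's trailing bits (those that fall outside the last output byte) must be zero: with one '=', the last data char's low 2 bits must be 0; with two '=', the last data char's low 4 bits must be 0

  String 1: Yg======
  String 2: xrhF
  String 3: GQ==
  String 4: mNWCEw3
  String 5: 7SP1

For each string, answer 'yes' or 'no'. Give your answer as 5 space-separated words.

String 1: 'Yg======' → invalid (6 pad chars (max 2))
String 2: 'xrhF' → valid
String 3: 'GQ==' → valid
String 4: 'mNWCEw3' → invalid (len=7 not mult of 4)
String 5: '7SP1' → valid

Answer: no yes yes no yes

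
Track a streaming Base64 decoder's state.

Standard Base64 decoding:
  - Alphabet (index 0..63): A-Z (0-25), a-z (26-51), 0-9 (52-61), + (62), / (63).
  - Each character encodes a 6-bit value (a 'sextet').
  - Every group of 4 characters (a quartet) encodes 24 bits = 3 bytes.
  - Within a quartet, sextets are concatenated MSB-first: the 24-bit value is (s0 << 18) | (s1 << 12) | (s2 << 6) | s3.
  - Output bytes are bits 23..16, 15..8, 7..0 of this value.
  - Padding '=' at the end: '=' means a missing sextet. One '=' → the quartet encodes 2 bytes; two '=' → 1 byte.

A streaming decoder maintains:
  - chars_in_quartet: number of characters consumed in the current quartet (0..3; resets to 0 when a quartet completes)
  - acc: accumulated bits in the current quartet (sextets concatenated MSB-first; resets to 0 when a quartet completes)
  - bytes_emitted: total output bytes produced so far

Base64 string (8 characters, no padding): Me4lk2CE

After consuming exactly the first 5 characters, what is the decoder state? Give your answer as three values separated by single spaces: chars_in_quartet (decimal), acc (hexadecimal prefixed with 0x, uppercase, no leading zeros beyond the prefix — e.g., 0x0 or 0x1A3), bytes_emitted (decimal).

After char 0 ('M'=12): chars_in_quartet=1 acc=0xC bytes_emitted=0
After char 1 ('e'=30): chars_in_quartet=2 acc=0x31E bytes_emitted=0
After char 2 ('4'=56): chars_in_quartet=3 acc=0xC7B8 bytes_emitted=0
After char 3 ('l'=37): chars_in_quartet=4 acc=0x31EE25 -> emit 31 EE 25, reset; bytes_emitted=3
After char 4 ('k'=36): chars_in_quartet=1 acc=0x24 bytes_emitted=3

Answer: 1 0x24 3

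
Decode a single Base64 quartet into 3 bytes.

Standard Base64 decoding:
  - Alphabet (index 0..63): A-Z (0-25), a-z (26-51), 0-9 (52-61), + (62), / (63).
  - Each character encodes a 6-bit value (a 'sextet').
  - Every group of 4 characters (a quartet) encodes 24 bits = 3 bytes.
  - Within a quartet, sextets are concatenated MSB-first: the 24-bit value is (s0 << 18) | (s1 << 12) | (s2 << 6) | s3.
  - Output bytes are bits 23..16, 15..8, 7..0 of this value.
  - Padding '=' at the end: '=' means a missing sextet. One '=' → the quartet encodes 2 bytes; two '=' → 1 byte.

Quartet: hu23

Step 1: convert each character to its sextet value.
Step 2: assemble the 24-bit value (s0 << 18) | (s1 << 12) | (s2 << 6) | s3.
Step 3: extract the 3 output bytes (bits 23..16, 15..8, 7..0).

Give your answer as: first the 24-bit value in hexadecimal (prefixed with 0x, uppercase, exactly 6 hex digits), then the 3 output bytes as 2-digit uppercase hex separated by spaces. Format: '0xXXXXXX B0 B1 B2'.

Answer: 0x86EDB7 86 ED B7

Derivation:
Sextets: h=33, u=46, 2=54, 3=55
24-bit: (33<<18) | (46<<12) | (54<<6) | 55
      = 0x840000 | 0x02E000 | 0x000D80 | 0x000037
      = 0x86EDB7
Bytes: (v>>16)&0xFF=86, (v>>8)&0xFF=ED, v&0xFF=B7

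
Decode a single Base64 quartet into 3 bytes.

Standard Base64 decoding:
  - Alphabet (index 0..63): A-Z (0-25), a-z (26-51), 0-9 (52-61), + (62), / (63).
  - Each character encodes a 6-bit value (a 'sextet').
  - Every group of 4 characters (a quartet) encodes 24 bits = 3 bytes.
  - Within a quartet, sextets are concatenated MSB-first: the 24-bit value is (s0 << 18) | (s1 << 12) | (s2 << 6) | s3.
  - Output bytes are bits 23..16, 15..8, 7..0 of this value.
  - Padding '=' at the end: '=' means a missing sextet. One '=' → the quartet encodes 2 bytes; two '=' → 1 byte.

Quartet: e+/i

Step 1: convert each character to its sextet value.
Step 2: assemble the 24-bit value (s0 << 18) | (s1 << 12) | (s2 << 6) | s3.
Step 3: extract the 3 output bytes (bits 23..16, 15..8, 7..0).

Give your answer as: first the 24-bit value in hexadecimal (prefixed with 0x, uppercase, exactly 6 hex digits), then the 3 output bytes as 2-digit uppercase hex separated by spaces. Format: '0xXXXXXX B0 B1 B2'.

Answer: 0x7BEFE2 7B EF E2

Derivation:
Sextets: e=30, +=62, /=63, i=34
24-bit: (30<<18) | (62<<12) | (63<<6) | 34
      = 0x780000 | 0x03E000 | 0x000FC0 | 0x000022
      = 0x7BEFE2
Bytes: (v>>16)&0xFF=7B, (v>>8)&0xFF=EF, v&0xFF=E2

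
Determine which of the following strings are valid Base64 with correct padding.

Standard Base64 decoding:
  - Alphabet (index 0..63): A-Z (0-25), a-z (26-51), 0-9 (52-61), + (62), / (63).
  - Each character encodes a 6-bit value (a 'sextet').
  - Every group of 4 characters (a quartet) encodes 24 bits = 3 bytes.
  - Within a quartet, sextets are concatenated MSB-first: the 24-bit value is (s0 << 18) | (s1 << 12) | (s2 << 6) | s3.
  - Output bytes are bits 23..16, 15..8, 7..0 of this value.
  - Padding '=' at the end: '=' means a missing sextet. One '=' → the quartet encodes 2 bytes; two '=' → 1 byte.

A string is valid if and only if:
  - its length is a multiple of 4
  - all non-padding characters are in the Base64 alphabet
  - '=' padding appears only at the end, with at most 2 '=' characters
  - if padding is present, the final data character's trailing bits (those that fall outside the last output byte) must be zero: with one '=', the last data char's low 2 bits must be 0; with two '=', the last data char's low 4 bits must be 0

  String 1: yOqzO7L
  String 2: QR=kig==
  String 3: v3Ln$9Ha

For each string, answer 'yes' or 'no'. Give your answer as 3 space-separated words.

String 1: 'yOqzO7L' → invalid (len=7 not mult of 4)
String 2: 'QR=kig==' → invalid (bad char(s): ['=']; '=' in middle)
String 3: 'v3Ln$9Ha' → invalid (bad char(s): ['$'])

Answer: no no no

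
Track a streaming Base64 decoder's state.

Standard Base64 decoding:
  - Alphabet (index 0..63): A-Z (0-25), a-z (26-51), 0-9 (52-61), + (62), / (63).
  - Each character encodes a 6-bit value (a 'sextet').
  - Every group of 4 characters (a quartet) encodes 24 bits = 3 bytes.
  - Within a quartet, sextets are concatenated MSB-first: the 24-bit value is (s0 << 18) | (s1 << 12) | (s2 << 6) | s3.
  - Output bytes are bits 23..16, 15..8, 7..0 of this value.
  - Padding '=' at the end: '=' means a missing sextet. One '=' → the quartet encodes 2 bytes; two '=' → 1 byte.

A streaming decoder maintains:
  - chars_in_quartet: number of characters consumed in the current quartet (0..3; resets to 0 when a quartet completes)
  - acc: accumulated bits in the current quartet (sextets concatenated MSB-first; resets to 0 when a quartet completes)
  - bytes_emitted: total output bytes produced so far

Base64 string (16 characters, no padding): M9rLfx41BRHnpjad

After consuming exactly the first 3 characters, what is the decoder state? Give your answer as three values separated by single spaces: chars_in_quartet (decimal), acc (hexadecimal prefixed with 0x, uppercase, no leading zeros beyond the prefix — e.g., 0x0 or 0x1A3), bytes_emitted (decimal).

After char 0 ('M'=12): chars_in_quartet=1 acc=0xC bytes_emitted=0
After char 1 ('9'=61): chars_in_quartet=2 acc=0x33D bytes_emitted=0
After char 2 ('r'=43): chars_in_quartet=3 acc=0xCF6B bytes_emitted=0

Answer: 3 0xCF6B 0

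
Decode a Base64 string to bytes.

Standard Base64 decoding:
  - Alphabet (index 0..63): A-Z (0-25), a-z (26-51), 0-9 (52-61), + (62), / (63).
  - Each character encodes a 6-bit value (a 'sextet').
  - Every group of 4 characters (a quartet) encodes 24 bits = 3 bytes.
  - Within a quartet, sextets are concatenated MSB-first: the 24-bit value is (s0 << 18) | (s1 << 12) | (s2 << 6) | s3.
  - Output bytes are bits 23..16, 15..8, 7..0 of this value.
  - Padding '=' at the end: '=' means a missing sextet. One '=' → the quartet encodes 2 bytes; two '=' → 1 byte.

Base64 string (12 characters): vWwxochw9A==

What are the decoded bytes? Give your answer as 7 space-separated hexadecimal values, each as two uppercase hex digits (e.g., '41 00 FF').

After char 0 ('v'=47): chars_in_quartet=1 acc=0x2F bytes_emitted=0
After char 1 ('W'=22): chars_in_quartet=2 acc=0xBD6 bytes_emitted=0
After char 2 ('w'=48): chars_in_quartet=3 acc=0x2F5B0 bytes_emitted=0
After char 3 ('x'=49): chars_in_quartet=4 acc=0xBD6C31 -> emit BD 6C 31, reset; bytes_emitted=3
After char 4 ('o'=40): chars_in_quartet=1 acc=0x28 bytes_emitted=3
After char 5 ('c'=28): chars_in_quartet=2 acc=0xA1C bytes_emitted=3
After char 6 ('h'=33): chars_in_quartet=3 acc=0x28721 bytes_emitted=3
After char 7 ('w'=48): chars_in_quartet=4 acc=0xA1C870 -> emit A1 C8 70, reset; bytes_emitted=6
After char 8 ('9'=61): chars_in_quartet=1 acc=0x3D bytes_emitted=6
After char 9 ('A'=0): chars_in_quartet=2 acc=0xF40 bytes_emitted=6
Padding '==': partial quartet acc=0xF40 -> emit F4; bytes_emitted=7

Answer: BD 6C 31 A1 C8 70 F4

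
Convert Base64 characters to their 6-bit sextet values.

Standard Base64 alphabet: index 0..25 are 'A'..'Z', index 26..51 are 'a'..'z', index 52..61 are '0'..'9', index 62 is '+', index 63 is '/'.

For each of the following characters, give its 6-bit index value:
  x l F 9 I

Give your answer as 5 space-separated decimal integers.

Answer: 49 37 5 61 8

Derivation:
'x': a..z range, 26 + ord('x') − ord('a') = 49
'l': a..z range, 26 + ord('l') − ord('a') = 37
'F': A..Z range, ord('F') − ord('A') = 5
'9': 0..9 range, 52 + ord('9') − ord('0') = 61
'I': A..Z range, ord('I') − ord('A') = 8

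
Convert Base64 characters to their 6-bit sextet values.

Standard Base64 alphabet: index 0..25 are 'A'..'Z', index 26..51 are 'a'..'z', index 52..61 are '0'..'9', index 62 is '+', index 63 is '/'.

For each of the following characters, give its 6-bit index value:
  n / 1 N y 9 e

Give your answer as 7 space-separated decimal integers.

'n': a..z range, 26 + ord('n') − ord('a') = 39
'/': index 63
'1': 0..9 range, 52 + ord('1') − ord('0') = 53
'N': A..Z range, ord('N') − ord('A') = 13
'y': a..z range, 26 + ord('y') − ord('a') = 50
'9': 0..9 range, 52 + ord('9') − ord('0') = 61
'e': a..z range, 26 + ord('e') − ord('a') = 30

Answer: 39 63 53 13 50 61 30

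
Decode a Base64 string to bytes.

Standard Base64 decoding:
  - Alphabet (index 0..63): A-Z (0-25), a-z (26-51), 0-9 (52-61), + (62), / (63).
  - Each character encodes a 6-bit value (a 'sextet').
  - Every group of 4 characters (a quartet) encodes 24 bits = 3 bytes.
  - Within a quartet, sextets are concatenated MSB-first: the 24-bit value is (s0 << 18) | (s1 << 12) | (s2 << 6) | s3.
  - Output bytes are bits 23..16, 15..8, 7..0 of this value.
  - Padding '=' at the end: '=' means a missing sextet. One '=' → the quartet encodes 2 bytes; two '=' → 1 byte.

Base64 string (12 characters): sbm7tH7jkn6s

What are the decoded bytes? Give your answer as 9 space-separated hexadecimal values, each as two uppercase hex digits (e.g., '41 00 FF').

After char 0 ('s'=44): chars_in_quartet=1 acc=0x2C bytes_emitted=0
After char 1 ('b'=27): chars_in_quartet=2 acc=0xB1B bytes_emitted=0
After char 2 ('m'=38): chars_in_quartet=3 acc=0x2C6E6 bytes_emitted=0
After char 3 ('7'=59): chars_in_quartet=4 acc=0xB1B9BB -> emit B1 B9 BB, reset; bytes_emitted=3
After char 4 ('t'=45): chars_in_quartet=1 acc=0x2D bytes_emitted=3
After char 5 ('H'=7): chars_in_quartet=2 acc=0xB47 bytes_emitted=3
After char 6 ('7'=59): chars_in_quartet=3 acc=0x2D1FB bytes_emitted=3
After char 7 ('j'=35): chars_in_quartet=4 acc=0xB47EE3 -> emit B4 7E E3, reset; bytes_emitted=6
After char 8 ('k'=36): chars_in_quartet=1 acc=0x24 bytes_emitted=6
After char 9 ('n'=39): chars_in_quartet=2 acc=0x927 bytes_emitted=6
After char 10 ('6'=58): chars_in_quartet=3 acc=0x249FA bytes_emitted=6
After char 11 ('s'=44): chars_in_quartet=4 acc=0x927EAC -> emit 92 7E AC, reset; bytes_emitted=9

Answer: B1 B9 BB B4 7E E3 92 7E AC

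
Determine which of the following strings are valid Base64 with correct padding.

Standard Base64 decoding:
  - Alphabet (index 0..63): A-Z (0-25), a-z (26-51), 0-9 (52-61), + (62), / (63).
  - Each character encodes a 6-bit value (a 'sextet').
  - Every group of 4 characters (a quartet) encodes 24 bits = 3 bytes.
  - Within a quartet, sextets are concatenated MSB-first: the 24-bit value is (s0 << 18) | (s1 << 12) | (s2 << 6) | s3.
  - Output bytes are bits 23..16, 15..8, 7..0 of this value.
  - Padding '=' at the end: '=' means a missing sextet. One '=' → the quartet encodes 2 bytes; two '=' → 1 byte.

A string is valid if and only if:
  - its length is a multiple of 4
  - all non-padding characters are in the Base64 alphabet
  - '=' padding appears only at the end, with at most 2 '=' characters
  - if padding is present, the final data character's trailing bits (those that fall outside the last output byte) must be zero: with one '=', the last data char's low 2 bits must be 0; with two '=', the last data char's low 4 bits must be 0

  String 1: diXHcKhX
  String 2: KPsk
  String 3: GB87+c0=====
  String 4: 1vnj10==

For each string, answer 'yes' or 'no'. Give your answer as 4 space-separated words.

String 1: 'diXHcKhX' → valid
String 2: 'KPsk' → valid
String 3: 'GB87+c0=====' → invalid (5 pad chars (max 2))
String 4: '1vnj10==' → invalid (bad trailing bits)

Answer: yes yes no no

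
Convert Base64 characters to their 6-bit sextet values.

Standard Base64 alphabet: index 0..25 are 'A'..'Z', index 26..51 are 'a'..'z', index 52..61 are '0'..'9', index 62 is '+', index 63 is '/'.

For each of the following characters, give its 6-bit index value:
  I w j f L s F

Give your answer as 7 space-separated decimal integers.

'I': A..Z range, ord('I') − ord('A') = 8
'w': a..z range, 26 + ord('w') − ord('a') = 48
'j': a..z range, 26 + ord('j') − ord('a') = 35
'f': a..z range, 26 + ord('f') − ord('a') = 31
'L': A..Z range, ord('L') − ord('A') = 11
's': a..z range, 26 + ord('s') − ord('a') = 44
'F': A..Z range, ord('F') − ord('A') = 5

Answer: 8 48 35 31 11 44 5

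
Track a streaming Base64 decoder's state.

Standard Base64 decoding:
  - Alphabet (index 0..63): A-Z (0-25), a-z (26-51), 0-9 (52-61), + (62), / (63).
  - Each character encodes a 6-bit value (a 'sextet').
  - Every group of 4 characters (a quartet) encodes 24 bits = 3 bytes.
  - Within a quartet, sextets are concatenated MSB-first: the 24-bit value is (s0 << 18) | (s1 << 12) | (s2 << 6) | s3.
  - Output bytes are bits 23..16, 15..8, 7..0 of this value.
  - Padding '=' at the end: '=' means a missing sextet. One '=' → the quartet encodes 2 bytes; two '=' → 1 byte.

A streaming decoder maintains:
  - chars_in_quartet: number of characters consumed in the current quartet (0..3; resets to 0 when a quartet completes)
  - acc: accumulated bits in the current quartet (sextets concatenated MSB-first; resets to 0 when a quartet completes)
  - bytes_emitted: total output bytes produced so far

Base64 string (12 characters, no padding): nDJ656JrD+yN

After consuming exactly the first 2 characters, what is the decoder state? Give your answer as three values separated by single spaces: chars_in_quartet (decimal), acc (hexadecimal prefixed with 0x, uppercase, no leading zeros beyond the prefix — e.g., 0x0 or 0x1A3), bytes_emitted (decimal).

Answer: 2 0x9C3 0

Derivation:
After char 0 ('n'=39): chars_in_quartet=1 acc=0x27 bytes_emitted=0
After char 1 ('D'=3): chars_in_quartet=2 acc=0x9C3 bytes_emitted=0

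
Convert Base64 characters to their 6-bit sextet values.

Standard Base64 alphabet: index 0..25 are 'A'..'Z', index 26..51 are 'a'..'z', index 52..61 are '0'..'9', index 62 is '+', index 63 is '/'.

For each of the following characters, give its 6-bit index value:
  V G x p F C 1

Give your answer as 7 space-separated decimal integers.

Answer: 21 6 49 41 5 2 53

Derivation:
'V': A..Z range, ord('V') − ord('A') = 21
'G': A..Z range, ord('G') − ord('A') = 6
'x': a..z range, 26 + ord('x') − ord('a') = 49
'p': a..z range, 26 + ord('p') − ord('a') = 41
'F': A..Z range, ord('F') − ord('A') = 5
'C': A..Z range, ord('C') − ord('A') = 2
'1': 0..9 range, 52 + ord('1') − ord('0') = 53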